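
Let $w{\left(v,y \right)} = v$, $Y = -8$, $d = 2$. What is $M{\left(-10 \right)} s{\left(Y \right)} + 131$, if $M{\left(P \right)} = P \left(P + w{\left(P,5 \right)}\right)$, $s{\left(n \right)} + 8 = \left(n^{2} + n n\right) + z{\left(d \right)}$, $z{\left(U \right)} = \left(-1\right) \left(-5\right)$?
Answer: $25131$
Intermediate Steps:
$z{\left(U \right)} = 5$
$s{\left(n \right)} = -3 + 2 n^{2}$ ($s{\left(n \right)} = -8 + \left(\left(n^{2} + n n\right) + 5\right) = -8 + \left(\left(n^{2} + n^{2}\right) + 5\right) = -8 + \left(2 n^{2} + 5\right) = -8 + \left(5 + 2 n^{2}\right) = -3 + 2 n^{2}$)
$M{\left(P \right)} = 2 P^{2}$ ($M{\left(P \right)} = P \left(P + P\right) = P 2 P = 2 P^{2}$)
$M{\left(-10 \right)} s{\left(Y \right)} + 131 = 2 \left(-10\right)^{2} \left(-3 + 2 \left(-8\right)^{2}\right) + 131 = 2 \cdot 100 \left(-3 + 2 \cdot 64\right) + 131 = 200 \left(-3 + 128\right) + 131 = 200 \cdot 125 + 131 = 25000 + 131 = 25131$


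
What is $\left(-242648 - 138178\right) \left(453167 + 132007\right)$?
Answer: $-222849473724$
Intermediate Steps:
$\left(-242648 - 138178\right) \left(453167 + 132007\right) = \left(-380826\right) 585174 = -222849473724$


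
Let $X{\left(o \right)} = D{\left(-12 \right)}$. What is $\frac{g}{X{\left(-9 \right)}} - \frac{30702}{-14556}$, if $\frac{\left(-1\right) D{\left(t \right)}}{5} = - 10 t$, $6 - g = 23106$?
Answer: $\frac{49259}{1213} \approx 40.609$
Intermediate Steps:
$g = -23100$ ($g = 6 - 23106 = -23100$)
$D{\left(t \right)} = 50 t$ ($D{\left(t \right)} = - 5 \left(- 10 t\right) = 50 t$)
$X{\left(o \right)} = -600$ ($X{\left(o \right)} = 50 \left(-12\right) = -600$)
$\frac{g}{X{\left(-9 \right)}} - \frac{30702}{-14556} = - \frac{23100}{-600} - \frac{30702}{-14556} = \left(-23100\right) \left(- \frac{1}{600}\right) - - \frac{5117}{2426} = \frac{77}{2} + \frac{5117}{2426} = \frac{49259}{1213}$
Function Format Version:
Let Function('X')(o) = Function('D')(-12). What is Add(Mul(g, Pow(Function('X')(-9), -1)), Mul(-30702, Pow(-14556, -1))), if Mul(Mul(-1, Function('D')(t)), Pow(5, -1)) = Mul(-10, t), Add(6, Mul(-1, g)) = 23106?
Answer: Rational(49259, 1213) ≈ 40.609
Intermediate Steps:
g = -23100 (g = Add(6, Mul(-1, 23106)) = Add(6, -23106) = -23100)
Function('D')(t) = Mul(50, t) (Function('D')(t) = Mul(-5, Mul(-10, t)) = Mul(50, t))
Function('X')(o) = -600 (Function('X')(o) = Mul(50, -12) = -600)
Add(Mul(g, Pow(Function('X')(-9), -1)), Mul(-30702, Pow(-14556, -1))) = Add(Mul(-23100, Pow(-600, -1)), Mul(-30702, Pow(-14556, -1))) = Add(Mul(-23100, Rational(-1, 600)), Mul(-30702, Rational(-1, 14556))) = Add(Rational(77, 2), Rational(5117, 2426)) = Rational(49259, 1213)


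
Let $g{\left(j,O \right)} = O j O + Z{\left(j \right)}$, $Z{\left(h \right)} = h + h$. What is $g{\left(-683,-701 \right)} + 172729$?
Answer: $-335455520$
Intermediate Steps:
$Z{\left(h \right)} = 2 h$
$g{\left(j,O \right)} = 2 j + j O^{2}$ ($g{\left(j,O \right)} = O j O + 2 j = j O^{2} + 2 j = 2 j + j O^{2}$)
$g{\left(-683,-701 \right)} + 172729 = - 683 \left(2 + \left(-701\right)^{2}\right) + 172729 = - 683 \left(2 + 491401\right) + 172729 = \left(-683\right) 491403 + 172729 = -335628249 + 172729 = -335455520$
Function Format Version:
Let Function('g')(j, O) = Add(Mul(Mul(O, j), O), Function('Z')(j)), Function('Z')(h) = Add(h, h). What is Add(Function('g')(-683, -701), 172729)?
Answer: -335455520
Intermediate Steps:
Function('Z')(h) = Mul(2, h)
Function('g')(j, O) = Add(Mul(2, j), Mul(j, Pow(O, 2))) (Function('g')(j, O) = Add(Mul(Mul(O, j), O), Mul(2, j)) = Add(Mul(j, Pow(O, 2)), Mul(2, j)) = Add(Mul(2, j), Mul(j, Pow(O, 2))))
Add(Function('g')(-683, -701), 172729) = Add(Mul(-683, Add(2, Pow(-701, 2))), 172729) = Add(Mul(-683, Add(2, 491401)), 172729) = Add(Mul(-683, 491403), 172729) = Add(-335628249, 172729) = -335455520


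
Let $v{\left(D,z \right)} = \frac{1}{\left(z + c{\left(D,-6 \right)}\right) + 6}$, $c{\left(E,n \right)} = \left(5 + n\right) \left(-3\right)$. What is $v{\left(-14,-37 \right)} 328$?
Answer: $- \frac{82}{7} \approx -11.714$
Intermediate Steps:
$c{\left(E,n \right)} = -15 - 3 n$
$v{\left(D,z \right)} = \frac{1}{9 + z}$ ($v{\left(D,z \right)} = \frac{1}{\left(z - -3\right) + 6} = \frac{1}{\left(z + \left(-15 + 18\right)\right) + 6} = \frac{1}{\left(z + 3\right) + 6} = \frac{1}{\left(3 + z\right) + 6} = \frac{1}{9 + z}$)
$v{\left(-14,-37 \right)} 328 = \frac{1}{9 - 37} \cdot 328 = \frac{1}{-28} \cdot 328 = \left(- \frac{1}{28}\right) 328 = - \frac{82}{7}$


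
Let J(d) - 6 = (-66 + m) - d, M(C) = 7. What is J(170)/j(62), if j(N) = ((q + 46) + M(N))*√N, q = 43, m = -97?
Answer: -109*√62/1984 ≈ -0.43259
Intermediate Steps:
j(N) = 96*√N (j(N) = ((43 + 46) + 7)*√N = (89 + 7)*√N = 96*√N)
J(d) = -157 - d (J(d) = 6 + ((-66 - 97) - d) = 6 + (-163 - d) = -157 - d)
J(170)/j(62) = (-157 - 1*170)/((96*√62)) = (-157 - 170)*(√62/5952) = -109*√62/1984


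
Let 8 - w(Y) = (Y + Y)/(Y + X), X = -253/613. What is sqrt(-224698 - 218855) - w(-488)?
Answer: -1796888/299397 + I*sqrt(443553) ≈ -6.0017 + 666.0*I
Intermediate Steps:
X = -253/613 (X = -253*1/613 = -253/613 ≈ -0.41272)
w(Y) = 8 - 2*Y/(-253/613 + Y) (w(Y) = 8 - (Y + Y)/(Y - 253/613) = 8 - 2*Y/(-253/613 + Y))
sqrt(-224698 - 218855) - w(-488) = sqrt(-224698 - 218855) - 2*(-1012 + 1839*(-488))/(-253 + 613*(-488)) = sqrt(-443553) - 2*(-1012 - 897432)/(-253 - 299144) = I*sqrt(443553) - 2*(-898444)/(-299397) = I*sqrt(443553) - 2*(-1)*(-898444)/299397 = I*sqrt(443553) - 1*1796888/299397 = I*sqrt(443553) - 1796888/299397 = -1796888/299397 + I*sqrt(443553)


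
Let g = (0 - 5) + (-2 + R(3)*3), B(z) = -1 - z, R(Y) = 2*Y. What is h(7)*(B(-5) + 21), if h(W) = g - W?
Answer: 100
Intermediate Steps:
g = 11 (g = (0 - 5) + (-2 + (2*3)*3) = -5 + (-2 + 6*3) = -5 + (-2 + 18) = -5 + 16 = 11)
h(W) = 11 - W
h(7)*(B(-5) + 21) = (11 - 1*7)*((-1 - 1*(-5)) + 21) = (11 - 7)*((-1 + 5) + 21) = 4*(4 + 21) = 4*25 = 100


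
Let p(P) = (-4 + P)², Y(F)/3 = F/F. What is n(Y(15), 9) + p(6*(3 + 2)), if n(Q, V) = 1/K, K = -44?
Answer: 29743/44 ≈ 675.98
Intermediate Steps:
Y(F) = 3 (Y(F) = 3*(F/F) = 3*1 = 3)
n(Q, V) = -1/44 (n(Q, V) = 1/(-44) = -1/44)
n(Y(15), 9) + p(6*(3 + 2)) = -1/44 + (-4 + 6*(3 + 2))² = -1/44 + (-4 + 6*5)² = -1/44 + (-4 + 30)² = -1/44 + 26² = -1/44 + 676 = 29743/44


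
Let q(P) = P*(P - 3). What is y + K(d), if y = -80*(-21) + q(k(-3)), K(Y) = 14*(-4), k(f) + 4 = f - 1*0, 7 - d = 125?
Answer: 1694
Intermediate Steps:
d = -118 (d = 7 - 1*125 = 7 - 125 = -118)
k(f) = -4 + f (k(f) = -4 + (f - 1*0) = -4 + (f + 0) = -4 + f)
q(P) = P*(-3 + P)
K(Y) = -56
y = 1750 (y = -80*(-21) + (-4 - 3)*(-3 + (-4 - 3)) = 1680 - 7*(-3 - 7) = 1680 - 7*(-10) = 1680 + 70 = 1750)
y + K(d) = 1750 - 56 = 1694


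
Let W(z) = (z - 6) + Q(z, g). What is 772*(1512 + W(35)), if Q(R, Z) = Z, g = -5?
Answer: 1185792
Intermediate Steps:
W(z) = -11 + z (W(z) = (z - 6) - 5 = (-6 + z) - 5 = -11 + z)
772*(1512 + W(35)) = 772*(1512 + (-11 + 35)) = 772*(1512 + 24) = 772*1536 = 1185792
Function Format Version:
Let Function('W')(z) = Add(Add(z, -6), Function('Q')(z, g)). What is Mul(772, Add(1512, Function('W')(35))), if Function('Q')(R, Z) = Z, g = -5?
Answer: 1185792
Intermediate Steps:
Function('W')(z) = Add(-11, z) (Function('W')(z) = Add(Add(z, -6), -5) = Add(Add(-6, z), -5) = Add(-11, z))
Mul(772, Add(1512, Function('W')(35))) = Mul(772, Add(1512, Add(-11, 35))) = Mul(772, Add(1512, 24)) = Mul(772, 1536) = 1185792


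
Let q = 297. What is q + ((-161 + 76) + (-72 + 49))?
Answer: 189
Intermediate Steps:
q + ((-161 + 76) + (-72 + 49)) = 297 + ((-161 + 76) + (-72 + 49)) = 297 + (-85 - 23) = 297 - 108 = 189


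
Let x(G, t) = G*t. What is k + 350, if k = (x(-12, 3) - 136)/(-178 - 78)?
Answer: 22443/64 ≈ 350.67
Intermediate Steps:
k = 43/64 (k = (-12*3 - 136)/(-178 - 78) = (-36 - 136)/(-256) = -172*(-1/256) = 43/64 ≈ 0.67188)
k + 350 = 43/64 + 350 = 22443/64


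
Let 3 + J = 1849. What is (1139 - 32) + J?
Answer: 2953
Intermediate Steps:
J = 1846 (J = -3 + 1849 = 1846)
(1139 - 32) + J = (1139 - 32) + 1846 = 1107 + 1846 = 2953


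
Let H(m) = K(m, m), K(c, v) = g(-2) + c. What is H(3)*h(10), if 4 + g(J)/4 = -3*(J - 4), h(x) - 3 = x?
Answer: 767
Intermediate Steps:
h(x) = 3 + x
g(J) = 32 - 12*J (g(J) = -16 + 4*(-3*(J - 4)) = -16 + 4*(-3*(-4 + J)) = -16 + 4*(12 - 3*J) = -16 + (48 - 12*J) = 32 - 12*J)
K(c, v) = 56 + c (K(c, v) = (32 - 12*(-2)) + c = (32 + 24) + c = 56 + c)
H(m) = 56 + m
H(3)*h(10) = (56 + 3)*(3 + 10) = 59*13 = 767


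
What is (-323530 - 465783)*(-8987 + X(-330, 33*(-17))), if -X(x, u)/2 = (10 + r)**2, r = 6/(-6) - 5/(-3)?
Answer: 65458516403/9 ≈ 7.2732e+9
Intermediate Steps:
r = 2/3 (r = 6*(-1/6) - 5*(-1/3) = -1 + 5/3 = 2/3 ≈ 0.66667)
X(x, u) = -2048/9 (X(x, u) = -2*(10 + 2/3)**2 = -2*(32/3)**2 = -2*1024/9 = -2048/9)
(-323530 - 465783)*(-8987 + X(-330, 33*(-17))) = (-323530 - 465783)*(-8987 - 2048/9) = -789313*(-82931/9) = 65458516403/9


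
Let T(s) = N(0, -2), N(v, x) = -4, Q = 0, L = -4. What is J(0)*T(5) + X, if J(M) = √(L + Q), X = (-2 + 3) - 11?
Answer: -10 - 8*I ≈ -10.0 - 8.0*I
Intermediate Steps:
T(s) = -4
X = -10 (X = 1 - 11 = -10)
J(M) = 2*I (J(M) = √(-4 + 0) = √(-4) = 2*I)
J(0)*T(5) + X = (2*I)*(-4) - 10 = -8*I - 10 = -10 - 8*I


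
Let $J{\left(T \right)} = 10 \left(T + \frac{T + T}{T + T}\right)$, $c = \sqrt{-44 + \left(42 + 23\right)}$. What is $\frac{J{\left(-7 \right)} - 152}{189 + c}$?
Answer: $- \frac{477}{425} + \frac{53 \sqrt{21}}{8925} \approx -1.0951$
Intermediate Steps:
$c = \sqrt{21}$ ($c = \sqrt{-44 + 65} = \sqrt{21} \approx 4.5826$)
$J{\left(T \right)} = 10 + 10 T$ ($J{\left(T \right)} = 10 \left(T + \frac{2 T}{2 T}\right) = 10 \left(T + 2 T \frac{1}{2 T}\right) = 10 \left(T + 1\right) = 10 \left(1 + T\right) = 10 + 10 T$)
$\frac{J{\left(-7 \right)} - 152}{189 + c} = \frac{\left(10 + 10 \left(-7\right)\right) - 152}{189 + \sqrt{21}} = \frac{\left(10 - 70\right) - 152}{189 + \sqrt{21}} = \frac{-60 - 152}{189 + \sqrt{21}} = - \frac{212}{189 + \sqrt{21}}$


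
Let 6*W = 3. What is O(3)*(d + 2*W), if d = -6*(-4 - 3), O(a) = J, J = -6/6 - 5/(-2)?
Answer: 129/2 ≈ 64.500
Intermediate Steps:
W = ½ (W = (⅙)*3 = ½ ≈ 0.50000)
J = 3/2 (J = -6*⅙ - 5*(-½) = -1 + 5/2 = 3/2 ≈ 1.5000)
O(a) = 3/2
d = 42 (d = -6*(-7) = 42)
O(3)*(d + 2*W) = 3*(42 + 2*(½))/2 = 3*(42 + 1)/2 = (3/2)*43 = 129/2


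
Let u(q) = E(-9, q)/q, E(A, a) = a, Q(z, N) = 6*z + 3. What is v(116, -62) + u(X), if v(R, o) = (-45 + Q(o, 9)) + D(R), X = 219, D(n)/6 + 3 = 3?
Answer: -413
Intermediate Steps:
D(n) = 0 (D(n) = -18 + 6*3 = -18 + 18 = 0)
Q(z, N) = 3 + 6*z
v(R, o) = -42 + 6*o (v(R, o) = (-45 + (3 + 6*o)) + 0 = (-42 + 6*o) + 0 = -42 + 6*o)
u(q) = 1 (u(q) = q/q = 1)
v(116, -62) + u(X) = (-42 + 6*(-62)) + 1 = (-42 - 372) + 1 = -414 + 1 = -413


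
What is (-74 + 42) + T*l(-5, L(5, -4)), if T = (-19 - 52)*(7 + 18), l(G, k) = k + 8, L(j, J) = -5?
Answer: -5357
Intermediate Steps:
l(G, k) = 8 + k
T = -1775 (T = -71*25 = -1775)
(-74 + 42) + T*l(-5, L(5, -4)) = (-74 + 42) - 1775*(8 - 5) = -32 - 1775*3 = -32 - 5325 = -5357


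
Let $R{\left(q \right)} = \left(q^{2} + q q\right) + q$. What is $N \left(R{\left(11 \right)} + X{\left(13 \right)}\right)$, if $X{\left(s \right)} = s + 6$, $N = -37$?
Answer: $-10064$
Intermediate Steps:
$X{\left(s \right)} = 6 + s$
$R{\left(q \right)} = q + 2 q^{2}$ ($R{\left(q \right)} = \left(q^{2} + q^{2}\right) + q = 2 q^{2} + q = q + 2 q^{2}$)
$N \left(R{\left(11 \right)} + X{\left(13 \right)}\right) = - 37 \left(11 \left(1 + 2 \cdot 11\right) + \left(6 + 13\right)\right) = - 37 \left(11 \left(1 + 22\right) + 19\right) = - 37 \left(11 \cdot 23 + 19\right) = - 37 \left(253 + 19\right) = \left(-37\right) 272 = -10064$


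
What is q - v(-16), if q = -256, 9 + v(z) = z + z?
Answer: -215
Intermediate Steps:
v(z) = -9 + 2*z (v(z) = -9 + (z + z) = -9 + 2*z)
q - v(-16) = -256 - (-9 + 2*(-16)) = -256 - (-9 - 32) = -256 - 1*(-41) = -256 + 41 = -215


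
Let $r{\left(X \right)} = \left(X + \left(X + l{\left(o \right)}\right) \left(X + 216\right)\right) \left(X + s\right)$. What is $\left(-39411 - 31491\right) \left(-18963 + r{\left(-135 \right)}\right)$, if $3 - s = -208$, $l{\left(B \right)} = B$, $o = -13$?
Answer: $66669930522$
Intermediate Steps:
$s = 211$ ($s = 3 - -208 = 3 + 208 = 211$)
$r{\left(X \right)} = \left(211 + X\right) \left(X + \left(-13 + X\right) \left(216 + X\right)\right)$ ($r{\left(X \right)} = \left(X + \left(X - 13\right) \left(X + 216\right)\right) \left(X + 211\right) = \left(X + \left(-13 + X\right) \left(216 + X\right)\right) \left(211 + X\right) = \left(211 + X\right) \left(X + \left(-13 + X\right) \left(216 + X\right)\right)$)
$\left(-39411 - 31491\right) \left(-18963 + r{\left(-135 \right)}\right) = \left(-39411 - 31491\right) \left(-18963 + \left(-592488 + \left(-135\right)^{3} + 415 \left(-135\right)^{2} + 40236 \left(-135\right)\right)\right) = - 70902 \left(-18963 - 921348\right) = \left(-70902\right) \left(-940311\right) = 66669930522$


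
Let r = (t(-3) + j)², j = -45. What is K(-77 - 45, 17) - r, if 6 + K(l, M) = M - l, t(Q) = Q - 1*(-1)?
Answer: -2076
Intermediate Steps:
t(Q) = 1 + Q (t(Q) = Q + 1 = 1 + Q)
K(l, M) = -6 + M - l (K(l, M) = -6 + (M - l) = -6 + M - l)
r = 2209 (r = ((1 - 3) - 45)² = (-2 - 45)² = (-47)² = 2209)
K(-77 - 45, 17) - r = (-6 + 17 - (-77 - 45)) - 1*2209 = (-6 + 17 - 1*(-122)) - 2209 = (-6 + 17 + 122) - 2209 = 133 - 2209 = -2076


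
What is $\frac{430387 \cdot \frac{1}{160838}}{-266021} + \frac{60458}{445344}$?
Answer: $\frac{646645396103939}{4763653893338928} \approx 0.13575$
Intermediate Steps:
$\frac{430387 \cdot \frac{1}{160838}}{-266021} + \frac{60458}{445344} = 430387 \cdot \frac{1}{160838} \left(- \frac{1}{266021}\right) + 60458 \cdot \frac{1}{445344} = \frac{430387}{160838} \left(- \frac{1}{266021}\right) + \frac{30229}{222672} = - \frac{430387}{42786285598} + \frac{30229}{222672} = \frac{646645396103939}{4763653893338928}$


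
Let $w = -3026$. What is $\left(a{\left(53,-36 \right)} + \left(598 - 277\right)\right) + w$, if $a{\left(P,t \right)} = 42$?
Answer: $-2663$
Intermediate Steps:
$\left(a{\left(53,-36 \right)} + \left(598 - 277\right)\right) + w = \left(42 + \left(598 - 277\right)\right) - 3026 = \left(42 + 321\right) - 3026 = 363 - 3026 = -2663$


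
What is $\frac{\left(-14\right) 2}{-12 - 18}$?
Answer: $\frac{14}{15} \approx 0.93333$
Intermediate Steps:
$\frac{\left(-14\right) 2}{-12 - 18} = - \frac{28}{-30} = \left(-28\right) \left(- \frac{1}{30}\right) = \frac{14}{15}$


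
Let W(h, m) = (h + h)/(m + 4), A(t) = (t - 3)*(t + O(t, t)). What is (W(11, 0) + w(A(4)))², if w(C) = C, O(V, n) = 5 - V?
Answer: 441/4 ≈ 110.25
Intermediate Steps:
A(t) = -15 + 5*t (A(t) = (t - 3)*(t + (5 - t)) = (-3 + t)*5 = -15 + 5*t)
W(h, m) = 2*h/(4 + m) (W(h, m) = (2*h)/(4 + m) = 2*h/(4 + m))
(W(11, 0) + w(A(4)))² = (2*11/(4 + 0) + (-15 + 5*4))² = (2*11/4 + (-15 + 20))² = (2*11*(¼) + 5)² = (11/2 + 5)² = (21/2)² = 441/4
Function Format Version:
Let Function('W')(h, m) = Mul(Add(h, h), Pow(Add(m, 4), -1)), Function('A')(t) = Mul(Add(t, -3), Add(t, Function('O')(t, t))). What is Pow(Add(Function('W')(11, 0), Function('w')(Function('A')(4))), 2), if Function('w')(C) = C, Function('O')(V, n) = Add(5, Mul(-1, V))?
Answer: Rational(441, 4) ≈ 110.25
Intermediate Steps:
Function('A')(t) = Add(-15, Mul(5, t)) (Function('A')(t) = Mul(Add(t, -3), Add(t, Add(5, Mul(-1, t)))) = Mul(Add(-3, t), 5) = Add(-15, Mul(5, t)))
Function('W')(h, m) = Mul(2, h, Pow(Add(4, m), -1)) (Function('W')(h, m) = Mul(Mul(2, h), Pow(Add(4, m), -1)) = Mul(2, h, Pow(Add(4, m), -1)))
Pow(Add(Function('W')(11, 0), Function('w')(Function('A')(4))), 2) = Pow(Add(Mul(2, 11, Pow(Add(4, 0), -1)), Add(-15, Mul(5, 4))), 2) = Pow(Add(Mul(2, 11, Pow(4, -1)), Add(-15, 20)), 2) = Pow(Add(Mul(2, 11, Rational(1, 4)), 5), 2) = Pow(Add(Rational(11, 2), 5), 2) = Pow(Rational(21, 2), 2) = Rational(441, 4)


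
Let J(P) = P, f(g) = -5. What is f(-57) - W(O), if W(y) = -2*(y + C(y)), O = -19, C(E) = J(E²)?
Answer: 679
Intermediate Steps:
C(E) = E²
W(y) = -2*y - 2*y² (W(y) = -2*(y + y²) = -2*y - 2*y²)
f(-57) - W(O) = -5 - 2*(-19)*(-1 - 1*(-19)) = -5 - 2*(-19)*(-1 + 19) = -5 - 2*(-19)*18 = -5 - 1*(-684) = -5 + 684 = 679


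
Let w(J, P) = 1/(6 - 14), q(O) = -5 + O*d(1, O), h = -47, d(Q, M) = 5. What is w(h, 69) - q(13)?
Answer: -481/8 ≈ -60.125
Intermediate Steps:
q(O) = -5 + 5*O (q(O) = -5 + O*5 = -5 + 5*O)
w(J, P) = -⅛ (w(J, P) = 1/(-8) = -⅛)
w(h, 69) - q(13) = -⅛ - (-5 + 5*13) = -⅛ - (-5 + 65) = -⅛ - 1*60 = -⅛ - 60 = -481/8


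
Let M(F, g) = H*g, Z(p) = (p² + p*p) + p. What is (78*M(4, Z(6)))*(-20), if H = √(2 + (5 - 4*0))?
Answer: -121680*√7 ≈ -3.2194e+5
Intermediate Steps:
Z(p) = p + 2*p² (Z(p) = (p² + p²) + p = 2*p² + p = p + 2*p²)
H = √7 (H = √(2 + (5 + 0)) = √(2 + 5) = √7 ≈ 2.6458)
M(F, g) = g*√7 (M(F, g) = √7*g = g*√7)
(78*M(4, Z(6)))*(-20) = (78*((6*(1 + 2*6))*√7))*(-20) = (78*((6*(1 + 12))*√7))*(-20) = (78*((6*13)*√7))*(-20) = (78*(78*√7))*(-20) = (6084*√7)*(-20) = -121680*√7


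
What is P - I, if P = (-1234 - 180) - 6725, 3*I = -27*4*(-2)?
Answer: -8211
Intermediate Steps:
I = 72 (I = (-27*4*(-2))/3 = (-108*(-2))/3 = (1/3)*216 = 72)
P = -8139 (P = -1414 - 6725 = -8139)
P - I = -8139 - 1*72 = -8139 - 72 = -8211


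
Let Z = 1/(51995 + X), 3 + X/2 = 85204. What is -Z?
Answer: -1/222397 ≈ -4.4965e-6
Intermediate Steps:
X = 170402 (X = -6 + 2*85204 = -6 + 170408 = 170402)
Z = 1/222397 (Z = 1/(51995 + 170402) = 1/222397 ≈ 4.4965e-6)
-Z = -1*1/222397 = -1/222397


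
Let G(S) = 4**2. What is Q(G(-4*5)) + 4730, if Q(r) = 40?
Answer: 4770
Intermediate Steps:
G(S) = 16
Q(G(-4*5)) + 4730 = 40 + 4730 = 4770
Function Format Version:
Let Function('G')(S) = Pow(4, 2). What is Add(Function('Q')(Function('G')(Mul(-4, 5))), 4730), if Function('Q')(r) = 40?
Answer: 4770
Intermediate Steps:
Function('G')(S) = 16
Add(Function('Q')(Function('G')(Mul(-4, 5))), 4730) = Add(40, 4730) = 4770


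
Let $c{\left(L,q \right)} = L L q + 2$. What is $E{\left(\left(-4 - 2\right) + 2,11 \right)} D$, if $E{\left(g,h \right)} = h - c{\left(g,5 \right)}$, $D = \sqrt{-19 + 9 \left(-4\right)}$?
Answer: $- 71 i \sqrt{55} \approx - 526.55 i$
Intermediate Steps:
$c{\left(L,q \right)} = 2 + q L^{2}$ ($c{\left(L,q \right)} = L^{2} q + 2 = q L^{2} + 2 = 2 + q L^{2}$)
$D = i \sqrt{55}$ ($D = \sqrt{-19 - 36} = \sqrt{-55} = i \sqrt{55} \approx 7.4162 i$)
$E{\left(g,h \right)} = -2 + h - 5 g^{2}$ ($E{\left(g,h \right)} = h - \left(2 + 5 g^{2}\right) = -2 + h - 5 g^{2}$)
$E{\left(\left(-4 - 2\right) + 2,11 \right)} D = \left(-2 + 11 - 5 \left(\left(-4 - 2\right) + 2\right)^{2}\right) i \sqrt{55} = \left(-2 + 11 - 5 \left(-6 + 2\right)^{2}\right) i \sqrt{55} = \left(-2 + 11 - 5 \left(-4\right)^{2}\right) i \sqrt{55} = \left(-2 + 11 - 80\right) i \sqrt{55} = - 71 i \sqrt{55}$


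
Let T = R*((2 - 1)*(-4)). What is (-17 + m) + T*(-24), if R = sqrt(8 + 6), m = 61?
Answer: 44 + 96*sqrt(14) ≈ 403.20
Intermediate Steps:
R = sqrt(14) ≈ 3.7417
T = -4*sqrt(14) (T = sqrt(14)*((2 - 1)*(-4)) = sqrt(14)*(1*(-4)) = sqrt(14)*(-4) = -4*sqrt(14) ≈ -14.967)
(-17 + m) + T*(-24) = (-17 + 61) - 4*sqrt(14)*(-24) = 44 + 96*sqrt(14)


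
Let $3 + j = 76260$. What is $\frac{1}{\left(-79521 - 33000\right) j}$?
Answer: $- \frac{1}{8580513897} \approx -1.1654 \cdot 10^{-10}$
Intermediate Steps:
$j = 76257$ ($j = -3 + 76260 = 76257$)
$\frac{1}{\left(-79521 - 33000\right) j} = \frac{1}{\left(-79521 - 33000\right) 76257} = \frac{1}{-112521} \cdot \frac{1}{76257} = \left(- \frac{1}{112521}\right) \frac{1}{76257} = - \frac{1}{8580513897}$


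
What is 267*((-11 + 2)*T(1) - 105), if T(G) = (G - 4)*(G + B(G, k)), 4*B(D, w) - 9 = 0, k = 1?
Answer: -18423/4 ≈ -4605.8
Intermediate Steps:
B(D, w) = 9/4 (B(D, w) = 9/4 + (1/4)*0 = 9/4 + 0 = 9/4)
T(G) = (-4 + G)*(9/4 + G) (T(G) = (G - 4)*(G + 9/4) = (-4 + G)*(9/4 + G))
267*((-11 + 2)*T(1) - 105) = 267*((-11 + 2)*(-9 + 1**2 - 7/4*1) - 105) = 267*(-9*(-9 + 1 - 7/4) - 105) = 267*(-9*(-39/4) - 105) = 267*(351/4 - 105) = 267*(-69/4) = -18423/4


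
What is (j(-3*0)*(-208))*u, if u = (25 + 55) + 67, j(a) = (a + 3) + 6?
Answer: -275184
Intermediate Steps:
j(a) = 9 + a (j(a) = (3 + a) + 6 = 9 + a)
u = 147 (u = 80 + 67 = 147)
(j(-3*0)*(-208))*u = ((9 - 3*0)*(-208))*147 = ((9 + 0)*(-208))*147 = (9*(-208))*147 = -1872*147 = -275184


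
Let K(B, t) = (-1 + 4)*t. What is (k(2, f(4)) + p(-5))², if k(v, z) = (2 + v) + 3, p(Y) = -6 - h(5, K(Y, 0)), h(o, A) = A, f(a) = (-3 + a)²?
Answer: 1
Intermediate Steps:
K(B, t) = 3*t
p(Y) = -6 (p(Y) = -6 - 3*0 = -6 - 1*0 = -6 + 0 = -6)
k(v, z) = 5 + v
(k(2, f(4)) + p(-5))² = ((5 + 2) - 6)² = (7 - 6)² = 1² = 1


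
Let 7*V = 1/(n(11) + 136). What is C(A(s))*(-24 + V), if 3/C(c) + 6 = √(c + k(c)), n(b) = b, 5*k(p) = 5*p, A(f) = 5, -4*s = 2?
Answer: 74085/4459 + 24695*√10/8918 ≈ 25.371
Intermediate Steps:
s = -½ (s = -¼*2 = -½ ≈ -0.50000)
k(p) = p (k(p) = (5*p)/5 = p)
V = 1/1029 (V = 1/(7*(11 + 136)) = (⅐)/147 = (⅐)*(1/147) = 1/1029 ≈ 0.00097182)
C(c) = 3/(-6 + √2*√c) (C(c) = 3/(-6 + √(c + c)) = 3/(-6 + √(2*c)) = 3/(-6 + √2*√c))
C(A(s))*(-24 + V) = (3/(-6 + √2*√5))*(-24 + 1/1029) = (3/(-6 + √10))*(-24695/1029) = -24695/(343*(-6 + √10))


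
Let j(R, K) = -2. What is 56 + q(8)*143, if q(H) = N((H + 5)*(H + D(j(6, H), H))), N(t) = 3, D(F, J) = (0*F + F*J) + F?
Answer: 485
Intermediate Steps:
D(F, J) = F + F*J (D(F, J) = (0 + F*J) + F = F*J + F = F + F*J)
q(H) = 3
56 + q(8)*143 = 56 + 3*143 = 56 + 429 = 485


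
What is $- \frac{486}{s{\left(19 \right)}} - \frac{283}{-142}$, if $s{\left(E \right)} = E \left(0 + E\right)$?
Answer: $\frac{33151}{51262} \approx 0.6467$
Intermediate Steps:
$s{\left(E \right)} = E^{2}$ ($s{\left(E \right)} = E E = E^{2}$)
$- \frac{486}{s{\left(19 \right)}} - \frac{283}{-142} = - \frac{486}{19^{2}} - \frac{283}{-142} = - \frac{486}{361} - - \frac{283}{142} = \left(-486\right) \frac{1}{361} + \frac{283}{142} = - \frac{486}{361} + \frac{283}{142} = \frac{33151}{51262}$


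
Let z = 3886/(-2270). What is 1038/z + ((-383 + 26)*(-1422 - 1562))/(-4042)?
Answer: -3415928022/3926803 ≈ -869.90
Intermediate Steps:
z = -1943/1135 (z = 3886*(-1/2270) = -1943/1135 ≈ -1.7119)
1038/z + ((-383 + 26)*(-1422 - 1562))/(-4042) = 1038/(-1943/1135) + ((-383 + 26)*(-1422 - 1562))/(-4042) = 1038*(-1135/1943) - 357*(-2984)*(-1/4042) = -1178130/1943 + 1065288*(-1/4042) = -1178130/1943 - 532644/2021 = -3415928022/3926803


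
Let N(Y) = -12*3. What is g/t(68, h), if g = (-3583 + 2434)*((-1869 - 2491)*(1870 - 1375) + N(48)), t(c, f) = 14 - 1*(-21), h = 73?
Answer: 2479813164/35 ≈ 7.0852e+7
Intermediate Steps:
N(Y) = -36
t(c, f) = 35 (t(c, f) = 14 + 21 = 35)
g = 2479813164 (g = (-3583 + 2434)*((-1869 - 2491)*(1870 - 1375) - 36) = -1149*(-4360*495 - 36) = -1149*(-2158200 - 36) = -1149*(-2158236) = 2479813164)
g/t(68, h) = 2479813164/35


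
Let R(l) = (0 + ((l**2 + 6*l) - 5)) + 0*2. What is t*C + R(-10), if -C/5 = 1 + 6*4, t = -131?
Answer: 16410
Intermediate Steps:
C = -125 (C = -5*(1 + 6*4) = -5*(1 + 24) = -5*25 = -125)
R(l) = -5 + l**2 + 6*l (R(l) = (0 + (-5 + l**2 + 6*l)) + 0 = (-5 + l**2 + 6*l) + 0 = -5 + l**2 + 6*l)
t*C + R(-10) = -131*(-125) + (-5 + (-10)**2 + 6*(-10)) = 16375 + (-5 + 100 - 60) = 16375 + 35 = 16410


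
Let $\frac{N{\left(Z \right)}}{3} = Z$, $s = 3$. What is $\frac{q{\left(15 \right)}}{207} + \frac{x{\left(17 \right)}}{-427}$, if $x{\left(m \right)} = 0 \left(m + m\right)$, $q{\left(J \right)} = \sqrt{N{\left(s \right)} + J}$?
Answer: $\frac{2 \sqrt{6}}{207} \approx 0.023667$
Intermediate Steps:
$N{\left(Z \right)} = 3 Z$
$q{\left(J \right)} = \sqrt{9 + J}$ ($q{\left(J \right)} = \sqrt{3 \cdot 3 + J} = \sqrt{9 + J}$)
$x{\left(m \right)} = 0$ ($x{\left(m \right)} = 0 \cdot 2 m = 0$)
$\frac{q{\left(15 \right)}}{207} + \frac{x{\left(17 \right)}}{-427} = \frac{\sqrt{9 + 15}}{207} + \frac{0}{-427} = \sqrt{24} \cdot \frac{1}{207} + 0 \left(- \frac{1}{427}\right) = 2 \sqrt{6} \cdot \frac{1}{207} + 0 = \frac{2 \sqrt{6}}{207} + 0 = \frac{2 \sqrt{6}}{207}$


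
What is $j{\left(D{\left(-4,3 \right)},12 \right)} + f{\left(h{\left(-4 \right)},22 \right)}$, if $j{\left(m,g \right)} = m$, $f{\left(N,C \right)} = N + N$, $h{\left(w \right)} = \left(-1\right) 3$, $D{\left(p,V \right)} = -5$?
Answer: $-11$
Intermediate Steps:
$h{\left(w \right)} = -3$
$f{\left(N,C \right)} = 2 N$
$j{\left(D{\left(-4,3 \right)},12 \right)} + f{\left(h{\left(-4 \right)},22 \right)} = -5 + 2 \left(-3\right) = -5 - 6 = -11$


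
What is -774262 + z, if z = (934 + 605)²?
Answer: 1594259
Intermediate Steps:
z = 2368521 (z = 1539² = 2368521)
-774262 + z = -774262 + 2368521 = 1594259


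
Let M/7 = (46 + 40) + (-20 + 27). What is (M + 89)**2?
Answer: 547600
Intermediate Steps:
M = 651 (M = 7*((46 + 40) + (-20 + 27)) = 7*(86 + 7) = 7*93 = 651)
(M + 89)**2 = (651 + 89)**2 = 740**2 = 547600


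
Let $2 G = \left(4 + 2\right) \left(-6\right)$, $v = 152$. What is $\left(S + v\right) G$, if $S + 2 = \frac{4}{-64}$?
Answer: $- \frac{21591}{8} \approx -2698.9$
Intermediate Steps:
$S = - \frac{33}{16}$ ($S = -2 + \frac{4}{-64} = -2 + 4 \left(- \frac{1}{64}\right) = -2 - \frac{1}{16} = - \frac{33}{16} \approx -2.0625$)
$G = -18$ ($G = \frac{\left(4 + 2\right) \left(-6\right)}{2} = \frac{6 \left(-6\right)}{2} = \frac{1}{2} \left(-36\right) = -18$)
$\left(S + v\right) G = \left(- \frac{33}{16} + 152\right) \left(-18\right) = \frac{2399}{16} \left(-18\right) = - \frac{21591}{8}$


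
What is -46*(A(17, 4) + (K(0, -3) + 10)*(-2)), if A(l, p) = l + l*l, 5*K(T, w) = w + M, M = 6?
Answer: -65504/5 ≈ -13101.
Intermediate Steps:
K(T, w) = 6/5 + w/5 (K(T, w) = (w + 6)/5 = (6 + w)/5 = 6/5 + w/5)
A(l, p) = l + l²
-46*(A(17, 4) + (K(0, -3) + 10)*(-2)) = -46*(17*(1 + 17) + ((6/5 + (⅕)*(-3)) + 10)*(-2)) = -46*(17*18 + ((6/5 - ⅗) + 10)*(-2)) = -46*(306 + (⅗ + 10)*(-2)) = -46*(306 + (53/5)*(-2)) = -46*(306 - 106/5) = -46*1424/5 = -65504/5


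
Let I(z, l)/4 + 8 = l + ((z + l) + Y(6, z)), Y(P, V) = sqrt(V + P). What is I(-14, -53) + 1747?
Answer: 1235 + 8*I*sqrt(2) ≈ 1235.0 + 11.314*I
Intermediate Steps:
Y(P, V) = sqrt(P + V)
I(z, l) = -32 + 4*z + 4*sqrt(6 + z) + 8*l (I(z, l) = -32 + 4*(l + ((z + l) + sqrt(6 + z))) = -32 + 4*(l + ((l + z) + sqrt(6 + z))) = -32 + 4*(l + (l + z + sqrt(6 + z))) = -32 + 4*(z + sqrt(6 + z) + 2*l) = -32 + (4*z + 4*sqrt(6 + z) + 8*l) = -32 + 4*z + 4*sqrt(6 + z) + 8*l)
I(-14, -53) + 1747 = (-32 + 4*(-14) + 4*sqrt(6 - 14) + 8*(-53)) + 1747 = (-32 - 56 + 4*sqrt(-8) - 424) + 1747 = (-32 - 56 + 4*(2*I*sqrt(2)) - 424) + 1747 = (-32 - 56 + 8*I*sqrt(2) - 424) + 1747 = (-512 + 8*I*sqrt(2)) + 1747 = 1235 + 8*I*sqrt(2)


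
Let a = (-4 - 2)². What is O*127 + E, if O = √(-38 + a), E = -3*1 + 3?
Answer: 127*I*√2 ≈ 179.61*I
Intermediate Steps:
a = 36 (a = (-6)² = 36)
E = 0 (E = -3 + 3 = 0)
O = I*√2 (O = √(-38 + 36) = √(-2) = I*√2 ≈ 1.4142*I)
O*127 + E = (I*√2)*127 + 0 = 127*I*√2 + 0 = 127*I*√2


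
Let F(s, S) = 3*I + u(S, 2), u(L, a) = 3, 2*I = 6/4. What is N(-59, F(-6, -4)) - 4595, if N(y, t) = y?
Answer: -4654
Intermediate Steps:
I = ¾ (I = (6/4)/2 = (6*(¼))/2 = (½)*(3/2) = ¾ ≈ 0.75000)
F(s, S) = 21/4 (F(s, S) = 3*(¾) + 3 = 9/4 + 3 = 21/4)
N(-59, F(-6, -4)) - 4595 = -59 - 4595 = -4654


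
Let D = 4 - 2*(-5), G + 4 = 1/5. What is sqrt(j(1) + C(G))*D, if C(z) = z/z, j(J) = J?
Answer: 14*sqrt(2) ≈ 19.799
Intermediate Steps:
G = -19/5 (G = -4 + 1/5 = -19/5 ≈ -3.8000)
C(z) = 1
D = 14 (D = 4 + 10 = 14)
sqrt(j(1) + C(G))*D = sqrt(1 + 1)*14 = sqrt(2)*14 = 14*sqrt(2)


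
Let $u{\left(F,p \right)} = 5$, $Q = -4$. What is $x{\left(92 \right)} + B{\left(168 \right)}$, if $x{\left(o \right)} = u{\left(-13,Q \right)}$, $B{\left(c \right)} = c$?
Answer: $173$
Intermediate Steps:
$x{\left(o \right)} = 5$
$x{\left(92 \right)} + B{\left(168 \right)} = 5 + 168 = 173$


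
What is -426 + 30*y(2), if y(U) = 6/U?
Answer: -336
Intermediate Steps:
-426 + 30*y(2) = -426 + 30*(6/2) = -426 + 30*(6*(1/2)) = -426 + 30*3 = -426 + 90 = -336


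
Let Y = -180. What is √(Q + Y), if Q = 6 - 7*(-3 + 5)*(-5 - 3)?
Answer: I*√62 ≈ 7.874*I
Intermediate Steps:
Q = 118 (Q = 6 - 14*(-8) = 6 - 7*(-16) = 6 + 112 = 118)
√(Q + Y) = √(118 - 180) = √(-62) = I*√62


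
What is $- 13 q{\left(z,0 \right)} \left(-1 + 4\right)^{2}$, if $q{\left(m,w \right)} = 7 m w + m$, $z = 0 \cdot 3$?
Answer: $0$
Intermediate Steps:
$z = 0$
$q{\left(m,w \right)} = m + 7 m w$ ($q{\left(m,w \right)} = 7 m w + m = m + 7 m w$)
$- 13 q{\left(z,0 \right)} \left(-1 + 4\right)^{2} = - 13 \cdot 0 \left(1 + 7 \cdot 0\right) \left(-1 + 4\right)^{2} = - 13 \cdot 0 \left(1 + 0\right) 3^{2} = - 13 \cdot 0 \cdot 1 \cdot 9 = \left(-13\right) 0 \cdot 9 = 0 \cdot 9 = 0$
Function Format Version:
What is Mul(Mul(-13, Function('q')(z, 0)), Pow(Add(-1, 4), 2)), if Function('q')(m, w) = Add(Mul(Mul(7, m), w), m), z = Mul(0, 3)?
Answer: 0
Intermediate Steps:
z = 0
Function('q')(m, w) = Add(m, Mul(7, m, w)) (Function('q')(m, w) = Add(Mul(7, m, w), m) = Add(m, Mul(7, m, w)))
Mul(Mul(-13, Function('q')(z, 0)), Pow(Add(-1, 4), 2)) = Mul(Mul(-13, Mul(0, Add(1, Mul(7, 0)))), Pow(Add(-1, 4), 2)) = Mul(Mul(-13, Mul(0, Add(1, 0))), Pow(3, 2)) = Mul(Mul(-13, Mul(0, 1)), 9) = Mul(Mul(-13, 0), 9) = Mul(0, 9) = 0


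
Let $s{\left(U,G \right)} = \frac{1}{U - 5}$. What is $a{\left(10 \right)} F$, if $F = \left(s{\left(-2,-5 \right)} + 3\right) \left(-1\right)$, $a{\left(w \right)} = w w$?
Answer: $- \frac{2000}{7} \approx -285.71$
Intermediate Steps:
$s{\left(U,G \right)} = \frac{1}{-5 + U}$
$a{\left(w \right)} = w^{2}$
$F = - \frac{20}{7}$ ($F = \left(\frac{1}{-5 - 2} + 3\right) \left(-1\right) = \left(\frac{1}{-7} + 3\right) \left(-1\right) = \left(- \frac{1}{7} + 3\right) \left(-1\right) = \frac{20}{7} \left(-1\right) = - \frac{20}{7} \approx -2.8571$)
$a{\left(10 \right)} F = 10^{2} \left(- \frac{20}{7}\right) = 100 \left(- \frac{20}{7}\right) = - \frac{2000}{7}$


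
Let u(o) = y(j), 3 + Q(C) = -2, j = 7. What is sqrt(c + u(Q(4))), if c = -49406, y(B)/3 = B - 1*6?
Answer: I*sqrt(49403) ≈ 222.27*I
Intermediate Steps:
Q(C) = -5 (Q(C) = -3 - 2 = -5)
y(B) = -18 + 3*B (y(B) = 3*(B - 1*6) = 3*(B - 6) = 3*(-6 + B) = -18 + 3*B)
u(o) = 3 (u(o) = -18 + 3*7 = -18 + 21 = 3)
sqrt(c + u(Q(4))) = sqrt(-49406 + 3) = sqrt(-49403) = I*sqrt(49403)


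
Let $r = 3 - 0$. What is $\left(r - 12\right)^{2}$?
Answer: $81$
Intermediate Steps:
$r = 3$ ($r = 3 + 0 = 3$)
$\left(r - 12\right)^{2} = \left(3 - 12\right)^{2} = \left(-9\right)^{2} = 81$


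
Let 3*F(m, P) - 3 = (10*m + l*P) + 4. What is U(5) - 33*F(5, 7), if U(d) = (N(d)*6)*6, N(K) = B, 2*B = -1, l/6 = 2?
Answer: -1569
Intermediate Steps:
l = 12 (l = 6*2 = 12)
B = -½ (B = (½)*(-1) = -½ ≈ -0.50000)
N(K) = -½
U(d) = -18 (U(d) = -½*6*6 = -3*6 = -18)
F(m, P) = 7/3 + 4*P + 10*m/3 (F(m, P) = 1 + ((10*m + 12*P) + 4)/3 = 1 + (4 + 10*m + 12*P)/3 = 1 + (4/3 + 4*P + 10*m/3) = 7/3 + 4*P + 10*m/3)
U(5) - 33*F(5, 7) = -18 - 33*(7/3 + 4*7 + (10/3)*5) = -18 - 33*(7/3 + 28 + 50/3) = -18 - 33*47 = -18 - 1551 = -1569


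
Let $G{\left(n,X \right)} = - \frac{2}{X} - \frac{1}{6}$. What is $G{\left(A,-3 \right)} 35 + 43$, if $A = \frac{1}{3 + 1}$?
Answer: $\frac{121}{2} \approx 60.5$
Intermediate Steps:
$A = \frac{1}{4} \approx 0.25$
$G{\left(n,X \right)} = - \frac{1}{6} - \frac{2}{X}$ ($G{\left(n,X \right)} = - \frac{2}{X} - \frac{1}{6} = - \frac{1}{6} - \frac{2}{X}$)
$G{\left(A,-3 \right)} 35 + 43 = \frac{-12 - -3}{6 \left(-3\right)} 35 + 43 = \frac{1}{6} \left(- \frac{1}{3}\right) \left(-12 + 3\right) 35 + 43 = \frac{1}{6} \left(- \frac{1}{3}\right) \left(-9\right) 35 + 43 = \frac{1}{2} \cdot 35 + 43 = \frac{35}{2} + 43 = \frac{121}{2}$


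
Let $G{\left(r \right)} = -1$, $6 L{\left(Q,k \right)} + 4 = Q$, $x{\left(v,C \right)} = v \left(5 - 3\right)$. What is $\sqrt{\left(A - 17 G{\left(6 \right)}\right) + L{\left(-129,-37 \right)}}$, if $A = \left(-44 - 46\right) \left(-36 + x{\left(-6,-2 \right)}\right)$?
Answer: $\frac{\sqrt{155334}}{6} \approx 65.687$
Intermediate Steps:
$x{\left(v,C \right)} = 2 v$ ($x{\left(v,C \right)} = v 2 = 2 v$)
$L{\left(Q,k \right)} = - \frac{2}{3} + \frac{Q}{6}$
$A = 4320$ ($A = \left(-44 - 46\right) \left(-36 + 2 \left(-6\right)\right) = - 90 \left(-36 - 12\right) = \left(-90\right) \left(-48\right) = 4320$)
$\sqrt{\left(A - 17 G{\left(6 \right)}\right) + L{\left(-129,-37 \right)}} = \sqrt{\left(4320 - -17\right) + \left(- \frac{2}{3} + \frac{1}{6} \left(-129\right)\right)} = \sqrt{\left(4320 + 17\right) - \frac{133}{6}} = \sqrt{4337 - \frac{133}{6}} = \sqrt{\frac{25889}{6}} = \frac{\sqrt{155334}}{6}$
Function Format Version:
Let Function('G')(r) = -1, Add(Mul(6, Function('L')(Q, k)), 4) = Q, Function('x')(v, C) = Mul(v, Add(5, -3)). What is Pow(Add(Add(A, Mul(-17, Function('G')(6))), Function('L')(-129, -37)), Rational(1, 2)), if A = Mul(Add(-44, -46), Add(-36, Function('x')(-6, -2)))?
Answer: Mul(Rational(1, 6), Pow(155334, Rational(1, 2))) ≈ 65.687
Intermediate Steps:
Function('x')(v, C) = Mul(2, v) (Function('x')(v, C) = Mul(v, 2) = Mul(2, v))
Function('L')(Q, k) = Add(Rational(-2, 3), Mul(Rational(1, 6), Q))
A = 4320 (A = Mul(Add(-44, -46), Add(-36, Mul(2, -6))) = Mul(-90, Add(-36, -12)) = Mul(-90, -48) = 4320)
Pow(Add(Add(A, Mul(-17, Function('G')(6))), Function('L')(-129, -37)), Rational(1, 2)) = Pow(Add(Add(4320, Mul(-17, -1)), Add(Rational(-2, 3), Mul(Rational(1, 6), -129))), Rational(1, 2)) = Pow(Add(Add(4320, 17), Add(Rational(-2, 3), Rational(-43, 2))), Rational(1, 2)) = Pow(Add(4337, Rational(-133, 6)), Rational(1, 2)) = Pow(Rational(25889, 6), Rational(1, 2)) = Mul(Rational(1, 6), Pow(155334, Rational(1, 2)))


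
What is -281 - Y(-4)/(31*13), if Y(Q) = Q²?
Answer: -113259/403 ≈ -281.04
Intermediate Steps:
-281 - Y(-4)/(31*13) = -281 - (-4)²/(31*13) = -281 - 16/403 = -113259/403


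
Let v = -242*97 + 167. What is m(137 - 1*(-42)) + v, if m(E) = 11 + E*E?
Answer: 8745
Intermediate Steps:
v = -23307 (v = -23474 + 167 = -23307)
m(E) = 11 + E²
m(137 - 1*(-42)) + v = (11 + (137 - 1*(-42))²) - 23307 = (11 + (137 + 42)²) - 23307 = (11 + 179²) - 23307 = (11 + 32041) - 23307 = 32052 - 23307 = 8745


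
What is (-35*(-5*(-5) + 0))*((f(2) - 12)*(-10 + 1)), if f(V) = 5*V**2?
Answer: 63000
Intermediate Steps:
(-35*(-5*(-5) + 0))*((f(2) - 12)*(-10 + 1)) = (-35*(-5*(-5) + 0))*((5*2**2 - 12)*(-10 + 1)) = (-35*(25 + 0))*((5*4 - 12)*(-9)) = (-35*25)*((20 - 12)*(-9)) = -7000*(-9) = -875*(-72) = 63000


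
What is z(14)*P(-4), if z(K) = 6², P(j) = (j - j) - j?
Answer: 144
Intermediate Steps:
P(j) = -j (P(j) = 0 - j = -j)
z(K) = 36
z(14)*P(-4) = 36*(-1*(-4)) = 36*4 = 144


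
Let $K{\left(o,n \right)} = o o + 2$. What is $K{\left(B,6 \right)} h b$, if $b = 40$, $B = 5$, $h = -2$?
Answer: $-2160$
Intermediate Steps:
$K{\left(o,n \right)} = 2 + o^{2}$ ($K{\left(o,n \right)} = o^{2} + 2 = 2 + o^{2}$)
$K{\left(B,6 \right)} h b = \left(2 + 5^{2}\right) \left(-2\right) 40 = \left(2 + 25\right) \left(-2\right) 40 = 27 \left(-2\right) 40 = \left(-54\right) 40 = -2160$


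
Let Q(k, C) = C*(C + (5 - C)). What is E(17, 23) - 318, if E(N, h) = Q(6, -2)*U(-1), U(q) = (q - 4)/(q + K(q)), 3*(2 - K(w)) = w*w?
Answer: -243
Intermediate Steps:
K(w) = 2 - w²/3 (K(w) = 2 - w*w/3 = 2 - w²/3)
U(q) = (-4 + q)/(2 + q - q²/3) (U(q) = (q - 4)/(q + (2 - q²/3)) = (-4 + q)/(2 + q - q²/3))
Q(k, C) = 5*C (Q(k, C) = C*5 = 5*C)
E(N, h) = 75 (E(N, h) = (5*(-2))*(3*(-4 - 1)/(6 - 1*(-1)² + 3*(-1))) = -30*(-5)/(6 - 1*1 - 3) = -30*(-5)/(6 - 1 - 3) = -30*(-5)/2 = -10*(-15/2) = 75)
E(17, 23) - 318 = 75 - 318 = -243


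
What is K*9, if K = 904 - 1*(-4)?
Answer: 8172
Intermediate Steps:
K = 908 (K = 904 + 4 = 908)
K*9 = 908*9 = 8172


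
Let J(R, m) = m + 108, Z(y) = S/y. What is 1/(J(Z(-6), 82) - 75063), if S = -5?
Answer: -1/74873 ≈ -1.3356e-5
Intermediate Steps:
Z(y) = -5/y
J(R, m) = 108 + m
1/(J(Z(-6), 82) - 75063) = 1/((108 + 82) - 75063) = 1/(190 - 75063) = 1/(-74873) = -1/74873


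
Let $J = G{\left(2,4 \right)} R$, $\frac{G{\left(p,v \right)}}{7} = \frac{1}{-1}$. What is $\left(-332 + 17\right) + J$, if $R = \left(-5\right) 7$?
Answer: $-70$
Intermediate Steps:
$G{\left(p,v \right)} = -7$ ($G{\left(p,v \right)} = \frac{7}{-1} = 7 \left(-1\right) = -7$)
$R = -35$
$J = 245$ ($J = \left(-7\right) \left(-35\right) = 245$)
$\left(-332 + 17\right) + J = \left(-332 + 17\right) + 245 = -315 + 245 = -70$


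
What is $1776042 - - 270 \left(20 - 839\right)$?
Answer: $1554912$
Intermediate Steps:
$1776042 - - 270 \left(20 - 839\right) = 1776042 - \left(-270\right) \left(-819\right) = 1776042 - 221130 = 1554912$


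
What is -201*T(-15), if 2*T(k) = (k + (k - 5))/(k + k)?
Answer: -469/4 ≈ -117.25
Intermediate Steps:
T(k) = (-5 + 2*k)/(4*k) (T(k) = ((k + (k - 5))/(k + k))/2 = ((k + (-5 + k))/((2*k)))/2 = ((-5 + 2*k)*(1/(2*k)))/2 = ((-5 + 2*k)/(2*k))/2 = (-5 + 2*k)/(4*k))
-201*T(-15) = -201*(-5 + 2*(-15))/(4*(-15)) = -201*(-1)*(-5 - 30)/(4*15) = -201*(-1)*(-35)/(4*15) = -201*7/12 = -469/4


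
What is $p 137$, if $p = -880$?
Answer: $-120560$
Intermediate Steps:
$p 137 = \left(-880\right) 137 = -120560$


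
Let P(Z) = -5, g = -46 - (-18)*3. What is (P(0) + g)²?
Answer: 9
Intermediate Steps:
g = 8 (g = -46 - 1*(-54) = -46 + 54 = 8)
(P(0) + g)² = (-5 + 8)² = 3² = 9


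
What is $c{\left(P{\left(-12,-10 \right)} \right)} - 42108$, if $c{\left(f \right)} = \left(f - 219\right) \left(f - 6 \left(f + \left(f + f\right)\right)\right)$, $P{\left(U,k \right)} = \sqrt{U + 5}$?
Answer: $-41989 + 3723 i \sqrt{7} \approx -41989.0 + 9850.1 i$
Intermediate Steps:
$P{\left(U,k \right)} = \sqrt{5 + U}$
$c{\left(f \right)} = - 17 f \left(-219 + f\right)$ ($c{\left(f \right)} = \left(-219 + f\right) \left(f - 6 \left(f + 2 f\right)\right) = \left(-219 + f\right) \left(f - 6 \cdot 3 f\right) = \left(-219 + f\right) \left(f - 18 f\right) = \left(-219 + f\right) \left(- 17 f\right) = - 17 f \left(-219 + f\right)$)
$c{\left(P{\left(-12,-10 \right)} \right)} - 42108 = 17 \sqrt{5 - 12} \left(219 - \sqrt{5 - 12}\right) - 42108 = 17 \sqrt{-7} \left(219 - \sqrt{-7}\right) - 42108 = 17 i \sqrt{7} \left(219 - i \sqrt{7}\right) - 42108 = -42108 + 17 i \sqrt{7} \left(219 - i \sqrt{7}\right)$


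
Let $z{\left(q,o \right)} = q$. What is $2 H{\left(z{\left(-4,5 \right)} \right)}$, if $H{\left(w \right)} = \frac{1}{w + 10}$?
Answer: $\frac{1}{3} \approx 0.33333$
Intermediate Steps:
$H{\left(w \right)} = \frac{1}{10 + w}$
$2 H{\left(z{\left(-4,5 \right)} \right)} = \frac{2}{10 - 4} = \frac{2}{6} = 2 \cdot \frac{1}{6} = \frac{1}{3}$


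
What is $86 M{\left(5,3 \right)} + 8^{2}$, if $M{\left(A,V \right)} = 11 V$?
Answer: $2902$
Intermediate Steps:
$86 M{\left(5,3 \right)} + 8^{2} = 86 \cdot 11 \cdot 3 + 8^{2} = 86 \cdot 33 + 64 = 2838 + 64 = 2902$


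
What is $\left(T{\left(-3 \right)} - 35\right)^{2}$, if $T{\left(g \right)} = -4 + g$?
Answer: $1764$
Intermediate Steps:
$\left(T{\left(-3 \right)} - 35\right)^{2} = \left(\left(-4 - 3\right) - 35\right)^{2} = \left(-7 - 35\right)^{2} = \left(-42\right)^{2} = 1764$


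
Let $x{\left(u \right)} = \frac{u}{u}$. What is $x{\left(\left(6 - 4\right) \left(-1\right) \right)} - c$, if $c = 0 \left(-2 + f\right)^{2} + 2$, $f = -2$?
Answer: $-1$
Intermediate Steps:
$x{\left(u \right)} = 1$
$c = 2$ ($c = 0 \left(-2 - 2\right)^{2} + 2 = 0 \left(-4\right)^{2} + 2 = 0 \cdot 16 + 2 = 0 + 2 = 2$)
$x{\left(\left(6 - 4\right) \left(-1\right) \right)} - c = 1 - 2 = -1$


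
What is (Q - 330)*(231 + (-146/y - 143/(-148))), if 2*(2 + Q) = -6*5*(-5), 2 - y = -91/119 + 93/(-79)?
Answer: -19625646945/391756 ≈ -50097.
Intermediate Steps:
y = 5294/1343 (y = 2 - (-91/119 + 93/(-79)) = 2 - (-91*1/119 + 93*(-1/79)) = 2 - (-13/17 - 93/79) = 2 - 1*(-2608/1343) = 2 + 2608/1343 = 5294/1343 ≈ 3.9419)
Q = 73 (Q = -2 + (-6*5*(-5))/2 = -2 + (-30*(-5))/2 = -2 + (½)*150 = -2 + 75 = 73)
(Q - 330)*(231 + (-146/y - 143/(-148))) = (73 - 330)*(231 + (-146/5294/1343 - 143/(-148))) = -257*(231 + (-146*1343/5294 - 143*(-1/148))) = -257*(231 + (-98039/2647 + 143/148)) = -257*(231 - 14131251/391756) = -257*76364385/391756 = -19625646945/391756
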